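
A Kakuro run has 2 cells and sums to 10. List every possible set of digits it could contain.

{1,9}; {2,8}; {3,7}; {4,6}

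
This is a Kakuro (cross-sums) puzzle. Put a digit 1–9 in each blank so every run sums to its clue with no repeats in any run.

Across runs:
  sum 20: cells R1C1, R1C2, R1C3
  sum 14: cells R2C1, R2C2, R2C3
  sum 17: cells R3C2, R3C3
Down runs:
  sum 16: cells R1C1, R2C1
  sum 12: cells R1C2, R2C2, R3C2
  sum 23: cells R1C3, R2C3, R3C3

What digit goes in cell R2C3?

6

17 in 2 cells must be {8,9}; 16 in 2 cells must be {7,9}; 23 in 3 cells must be {6,8,9}.
Nothing is forced directly, so branch on R3C2, whose candidates are 8 or 9. If R3C2 = 9: then R1C2 would have to be in {3,4,5,6,7,8,9} for the 20 across but in {1,2} for the 12 down — contradiction. So R3C2 = 8.
Given what's placed, R1C2 must be 3 to fit the 20 across and 12 down.
R2C2 = 12 − 11 = 1 completes the 12 down.
R3C3 = 17 − 8 = 9 completes the 17 across.
R1C1 = 9: the only remaining digit allowed by both the 20 across and the 16 down.
R1C3 = 20 − 12 = 8 completes the 20 across.
R2C1 = 16 − 9 = 7 completes the 16 down.
R2C3 = 14 − 8 = 6 completes the 14 across.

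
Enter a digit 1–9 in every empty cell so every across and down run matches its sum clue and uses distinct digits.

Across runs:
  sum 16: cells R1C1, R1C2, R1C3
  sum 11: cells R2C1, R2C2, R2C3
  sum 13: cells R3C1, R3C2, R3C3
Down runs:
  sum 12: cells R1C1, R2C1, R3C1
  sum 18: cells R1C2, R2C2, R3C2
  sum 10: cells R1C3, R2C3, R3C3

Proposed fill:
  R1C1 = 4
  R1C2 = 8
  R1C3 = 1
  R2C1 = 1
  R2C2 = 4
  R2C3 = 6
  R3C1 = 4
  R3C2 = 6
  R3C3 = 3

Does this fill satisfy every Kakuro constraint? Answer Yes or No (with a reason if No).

No — the across run R1C1–R1C3 sums to 13, not 16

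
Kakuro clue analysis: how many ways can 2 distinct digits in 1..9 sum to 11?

4

2 distinct digits from 1–9 sum between 3 and 17.
Enumerating: {2,9}, {3,8}, {4,7}, {5,6}.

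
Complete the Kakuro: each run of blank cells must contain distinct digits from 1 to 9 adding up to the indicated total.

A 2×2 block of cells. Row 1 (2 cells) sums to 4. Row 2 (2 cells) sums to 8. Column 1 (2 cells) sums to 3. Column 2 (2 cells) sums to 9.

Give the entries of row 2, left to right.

4 in 2 cells must be {1,3}; 3 in 2 cells must be {1,2}.
The 4 across and the 3 down share only 1, so (1,1) = 1.
(1,2) = 4 − 1 = 3 completes the 4 across.
(2,1) = 3 − 1 = 2 completes the 3 down.
(2,2) = 8 − 2 = 6 completes the 8 across.

2 6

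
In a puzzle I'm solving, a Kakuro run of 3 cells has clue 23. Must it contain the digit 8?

Yes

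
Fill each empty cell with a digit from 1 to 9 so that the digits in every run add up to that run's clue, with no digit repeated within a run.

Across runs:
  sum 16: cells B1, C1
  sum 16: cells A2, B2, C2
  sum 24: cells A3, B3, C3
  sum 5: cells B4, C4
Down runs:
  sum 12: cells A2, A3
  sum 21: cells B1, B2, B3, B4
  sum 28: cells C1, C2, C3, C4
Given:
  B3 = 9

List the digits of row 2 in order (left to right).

5 4 7

16 in 2 cells must be {7,9}; 24 in 3 cells must be {7,8,9}.
Given what's placed, B1 must be 7 to fit the 16 across and 21 down.
C1 = 16 − 7 = 9 completes the 16 across.
C4 = 4: the only remaining digit allowed by both the 5 across and the 28 down.
B4 = 5 − 4 = 1 completes the 5 across.
B2 = 21 − 17 = 4 completes the 21 down.
Given what's placed, C2 must be 7 to fit the 16 across and 28 down.
C3 = 28 − 20 = 8 completes the 28 down.
A2 = 16 − 11 = 5 completes the 16 across.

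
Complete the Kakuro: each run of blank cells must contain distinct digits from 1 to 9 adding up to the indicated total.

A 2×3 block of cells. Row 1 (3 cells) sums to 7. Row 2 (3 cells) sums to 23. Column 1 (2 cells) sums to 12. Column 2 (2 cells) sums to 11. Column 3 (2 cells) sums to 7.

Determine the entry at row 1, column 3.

1

7 in 3 cells must be {1,2,4}; 23 in 3 cells must be {6,8,9}.
The 7 across and the 12 down share only 4, so (1,1) = 4.
Given what's placed, (1,2) must be 2 to fit the 7 across and 11 down.
(1,3) = 7 − 6 = 1 completes the 7 across.
(2,1) = 12 − 4 = 8 completes the 12 down.
(2,2) = 11 − 2 = 9 completes the 11 down.
(2,3) = 23 − 17 = 6 completes the 23 across.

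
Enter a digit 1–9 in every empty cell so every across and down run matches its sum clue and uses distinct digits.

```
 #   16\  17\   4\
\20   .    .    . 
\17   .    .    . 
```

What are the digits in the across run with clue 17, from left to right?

16 in 2 cells must be {7,9}; 17 in 2 cells must be {8,9}; 4 in 2 cells must be {1,3}.
The 20 across and the 4 down share only 3, so R1C3 = 3.
R2C3 = 4 − 3 = 1 completes the 4 down.
Given what's placed, R1C1 must be 9 to fit the 20 across and 16 down.
R1C2 = 20 − 12 = 8 completes the 20 across.
R2C1 = 16 − 9 = 7 completes the 16 down.
R2C2 = 17 − 8 = 9 completes the 17 across.

7 9 1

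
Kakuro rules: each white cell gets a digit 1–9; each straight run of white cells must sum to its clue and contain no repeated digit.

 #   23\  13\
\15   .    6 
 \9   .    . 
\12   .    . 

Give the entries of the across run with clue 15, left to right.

9 6

23 in 3 cells must be {6,8,9}.
R1C1 = 15 − 6 = 9 completes the 15 across.
Given what's placed, R3C1 must be 8 to fit the 12 across and 23 down.
R3C2 = 12 − 8 = 4 completes the 12 across.
R2C1 = 23 − 17 = 6 completes the 23 down.
R2C2 = 9 − 6 = 3 completes the 9 across.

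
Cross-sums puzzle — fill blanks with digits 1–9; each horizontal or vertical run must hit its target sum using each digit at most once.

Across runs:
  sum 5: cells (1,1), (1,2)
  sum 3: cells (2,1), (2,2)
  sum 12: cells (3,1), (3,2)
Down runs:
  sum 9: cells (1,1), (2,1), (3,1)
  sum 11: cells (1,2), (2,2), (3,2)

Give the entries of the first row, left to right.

3 in 2 cells must be {1,2}.
Nothing is forced directly, so branch on (3,1), whose candidates are 3 or 4 or 5. If (3,1) = 3: then (3,2) would have to be in {9} for the 12 across but in {1,2,3,4,5,6,7,8} for the 11 down — contradiction. If (3,1) = 5: that forces (2,1) = 1, (2,2) = 2, after which (3,2) would have to be in {7} for the 12 across but in {1,3,4,5,6,8} for the 11 down — contradiction. So (3,1) = 4.
Given what's placed, (2,1) must be 2 to fit the 3 across and 9 down.
(2,2) = 3 − 2 = 1 completes the 3 across.
(3,2) = 12 − 4 = 8 completes the 12 across.
(1,1) = 9 − 6 = 3 completes the 9 down.
(1,2) = 5 − 3 = 2 completes the 5 across.

3 2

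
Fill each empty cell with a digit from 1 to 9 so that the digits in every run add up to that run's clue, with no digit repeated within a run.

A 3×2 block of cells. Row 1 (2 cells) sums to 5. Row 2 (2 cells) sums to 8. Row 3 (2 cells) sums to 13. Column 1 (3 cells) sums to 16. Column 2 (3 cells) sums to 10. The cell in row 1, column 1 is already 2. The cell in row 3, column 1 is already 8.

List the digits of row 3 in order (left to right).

(1,2) = 5 − 2 = 3 completes the 5 across.
(2,1) = 16 − 10 = 6 completes the 16 down.
(2,2) = 8 − 6 = 2 completes the 8 across.
(3,2) = 13 − 8 = 5 completes the 13 across.

8 5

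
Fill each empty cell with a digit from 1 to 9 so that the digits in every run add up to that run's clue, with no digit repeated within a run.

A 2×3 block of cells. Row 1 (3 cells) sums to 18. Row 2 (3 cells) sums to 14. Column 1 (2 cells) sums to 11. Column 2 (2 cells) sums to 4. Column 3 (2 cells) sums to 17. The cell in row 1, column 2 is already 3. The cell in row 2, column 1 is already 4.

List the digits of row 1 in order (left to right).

4 in 2 cells must be {1,3}; 17 in 2 cells must be {8,9}.
(1,1) = 11 − 4 = 7 completes the 11 down.
(1,3) = 18 − 10 = 8 completes the 18 across.
(2,2) = 4 − 3 = 1 completes the 4 down.
(2,3) = 14 − 5 = 9 completes the 14 across.

7, 3, 8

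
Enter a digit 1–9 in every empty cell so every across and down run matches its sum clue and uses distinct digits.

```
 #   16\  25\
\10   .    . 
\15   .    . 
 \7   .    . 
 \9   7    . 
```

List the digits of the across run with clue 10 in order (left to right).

2 8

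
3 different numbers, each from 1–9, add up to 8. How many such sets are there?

3 distinct digits from 1–9 sum between 6 and 24.
Enumerating: {1,2,5}, {1,3,4}.

2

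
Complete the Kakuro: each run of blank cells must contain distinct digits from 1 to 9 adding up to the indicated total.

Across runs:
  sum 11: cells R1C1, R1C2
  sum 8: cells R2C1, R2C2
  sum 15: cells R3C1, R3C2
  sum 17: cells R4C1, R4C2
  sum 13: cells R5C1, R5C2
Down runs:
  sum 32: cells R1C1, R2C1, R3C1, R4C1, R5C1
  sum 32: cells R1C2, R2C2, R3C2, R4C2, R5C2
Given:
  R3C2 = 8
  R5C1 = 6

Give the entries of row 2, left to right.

2 6

17 in 2 cells must be {8,9}.
R3C1 = 15 − 8 = 7 completes the 15 across.
R4C2 = 9: the only remaining digit allowed by both the 17 across and the 32 down.
R5C2 = 13 − 6 = 7 completes the 13 across.
Given what's placed, R2C1 must be 2 to fit the 8 across and 32 down.
R2C2 = 8 − 2 = 6 completes the 8 across.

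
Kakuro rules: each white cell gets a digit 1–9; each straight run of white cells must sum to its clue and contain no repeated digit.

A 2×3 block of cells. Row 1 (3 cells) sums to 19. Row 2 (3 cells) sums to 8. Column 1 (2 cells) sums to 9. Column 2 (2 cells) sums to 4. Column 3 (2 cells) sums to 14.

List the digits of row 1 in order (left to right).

4 in 2 cells must be {1,3}.
The 19 across and the 4 down share only 3, so (1,2) = 3.
Given what's placed, (1,3) must be 9 to fit the 19 across and 14 down.
(2,2) = 4 − 3 = 1 completes the 4 down.
(2,3) = 14 − 9 = 5 completes the 14 down.
(1,1) = 19 − 12 = 7 completes the 19 across.
(2,1) = 8 − 6 = 2 completes the 8 across.

7 3 9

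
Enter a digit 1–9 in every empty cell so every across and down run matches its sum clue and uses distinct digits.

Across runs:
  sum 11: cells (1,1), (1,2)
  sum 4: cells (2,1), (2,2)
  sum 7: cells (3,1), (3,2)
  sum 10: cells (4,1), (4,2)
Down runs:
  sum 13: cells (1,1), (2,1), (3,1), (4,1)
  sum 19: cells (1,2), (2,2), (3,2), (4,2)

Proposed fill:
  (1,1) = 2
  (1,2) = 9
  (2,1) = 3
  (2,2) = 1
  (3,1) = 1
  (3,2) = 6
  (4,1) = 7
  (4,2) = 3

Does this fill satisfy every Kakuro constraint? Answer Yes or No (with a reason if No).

Across: 2+9=11; 3+1=4; 1+6=7; 7+3=10. Down: 2+3+1+7=13; 9+1+6+3=19. No digit repeats within any run.

Yes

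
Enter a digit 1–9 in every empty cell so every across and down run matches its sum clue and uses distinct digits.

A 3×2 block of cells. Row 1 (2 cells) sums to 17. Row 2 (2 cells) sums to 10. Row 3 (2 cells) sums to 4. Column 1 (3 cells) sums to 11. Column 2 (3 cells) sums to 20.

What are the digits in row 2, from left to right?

17 in 2 cells must be {8,9}; 4 in 2 cells must be {1,3}.
The 17 across and the 11 down share only 8, so (1,1) = 8.
(1,2) = 17 − 8 = 9 completes the 17 across.
Given what's placed, (3,1) must be 1 to fit the 4 across and 11 down.
(3,2) = 4 − 1 = 3 completes the 4 across.
(2,1) = 11 − 9 = 2 completes the 11 down.
(2,2) = 10 − 2 = 8 completes the 10 across.

2 8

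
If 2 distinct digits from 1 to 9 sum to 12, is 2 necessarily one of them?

No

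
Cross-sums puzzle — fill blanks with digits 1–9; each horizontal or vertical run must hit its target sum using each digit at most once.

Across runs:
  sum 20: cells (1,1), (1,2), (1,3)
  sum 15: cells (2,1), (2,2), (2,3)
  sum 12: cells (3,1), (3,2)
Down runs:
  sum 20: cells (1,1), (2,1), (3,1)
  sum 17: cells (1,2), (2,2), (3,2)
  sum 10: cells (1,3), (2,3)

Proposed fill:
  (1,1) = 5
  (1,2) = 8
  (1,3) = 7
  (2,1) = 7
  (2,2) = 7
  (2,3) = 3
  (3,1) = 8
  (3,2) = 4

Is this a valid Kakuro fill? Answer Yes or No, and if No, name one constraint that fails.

No — the down run (1,2)–(3,2) sums to 19, not 17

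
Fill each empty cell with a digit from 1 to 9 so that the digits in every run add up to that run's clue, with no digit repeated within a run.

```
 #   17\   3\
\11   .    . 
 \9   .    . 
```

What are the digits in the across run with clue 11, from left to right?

9, 2

17 in 2 cells must be {8,9}; 3 in 2 cells must be {1,2}.
The 11 across and the 3 down share only 2, so R1C2 = 2.
The 9 across and the 17 down share only 8, so R2C1 = 8.
R2C2 = 9 − 8 = 1 completes the 9 across.
R1C1 = 11 − 2 = 9 completes the 11 across.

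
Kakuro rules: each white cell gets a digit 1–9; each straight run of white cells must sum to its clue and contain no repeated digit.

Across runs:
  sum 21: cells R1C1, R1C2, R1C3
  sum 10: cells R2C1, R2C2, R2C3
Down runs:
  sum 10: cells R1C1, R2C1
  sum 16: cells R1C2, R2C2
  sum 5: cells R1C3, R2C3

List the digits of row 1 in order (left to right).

8 9 4

16 in 2 cells must be {7,9}.
The 21 across and the 5 down share only 4, so R1C3 = 4.
The 10 across and the 16 down share only 7, so R2C2 = 7.
R2C3 = 5 − 4 = 1 completes the 5 down.
R1C2 = 16 − 7 = 9 completes the 16 down.
R2C1 = 10 − 8 = 2 completes the 10 across.
R1C1 = 21 − 13 = 8 completes the 21 across.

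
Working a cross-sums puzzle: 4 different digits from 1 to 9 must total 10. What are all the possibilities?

{1,2,3,4}

4 distinct digits from 1–9 sum between 10 and 30.
Only one set works: {1,2,3,4}.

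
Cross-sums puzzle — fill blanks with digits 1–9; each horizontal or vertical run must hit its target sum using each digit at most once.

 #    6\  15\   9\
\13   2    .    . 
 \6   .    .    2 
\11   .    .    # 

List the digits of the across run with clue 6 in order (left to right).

1 3 2

6 in 3 cells must be {1,2,3}.
R1C3 = 9 − 2 = 7 completes the 9 down.
R3C1 = 3: the only remaining digit allowed by both the 11 across and the 6 down.
R3C2 = 11 − 3 = 8 completes the 11 across.
R1C2 = 13 − 9 = 4 completes the 13 across.
R2C1 = 6 − 5 = 1 completes the 6 down.
R2C2 = 6 − 3 = 3 completes the 6 across.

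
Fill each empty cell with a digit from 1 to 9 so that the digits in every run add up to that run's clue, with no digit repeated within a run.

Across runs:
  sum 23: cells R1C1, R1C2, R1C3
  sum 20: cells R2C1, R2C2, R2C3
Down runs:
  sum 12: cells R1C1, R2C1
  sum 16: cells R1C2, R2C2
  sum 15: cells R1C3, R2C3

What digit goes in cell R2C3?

23 in 3 cells must be {6,8,9}; 16 in 2 cells must be {7,9}.
The 23 across and the 16 down share only 9, so R1C2 = 9.
R2C2 = 16 − 9 = 7 completes the 16 down.
Given what's placed, R1C1 must be 8 to fit the 23 across and 12 down.
R1C3 = 23 − 17 = 6 completes the 23 across.
R2C1 = 12 − 8 = 4 completes the 12 down.
R2C3 = 20 − 11 = 9 completes the 20 across.

9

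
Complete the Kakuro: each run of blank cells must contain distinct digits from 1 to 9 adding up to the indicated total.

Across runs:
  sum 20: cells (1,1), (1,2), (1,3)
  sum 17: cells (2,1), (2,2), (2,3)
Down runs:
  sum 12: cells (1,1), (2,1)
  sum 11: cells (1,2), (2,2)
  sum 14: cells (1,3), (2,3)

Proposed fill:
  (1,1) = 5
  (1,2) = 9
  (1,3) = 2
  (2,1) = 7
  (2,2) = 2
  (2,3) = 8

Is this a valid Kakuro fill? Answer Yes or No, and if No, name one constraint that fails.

No — the across run (1,1)–(1,3) sums to 16, not 20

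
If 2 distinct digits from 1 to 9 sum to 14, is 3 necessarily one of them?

Counterexample: {5,9} sums to 14 without using 3.

No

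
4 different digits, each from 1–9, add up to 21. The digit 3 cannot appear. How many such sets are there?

6

4 distinct digits from 1–9 sum between 10 and 30.
Dropping sets that contain 3.
Enumerating: {1,4,7,9}, {1,5,6,9}, {1,5,7,8}, {2,4,6,9}, {2,4,7,8}, {2,5,6,8}.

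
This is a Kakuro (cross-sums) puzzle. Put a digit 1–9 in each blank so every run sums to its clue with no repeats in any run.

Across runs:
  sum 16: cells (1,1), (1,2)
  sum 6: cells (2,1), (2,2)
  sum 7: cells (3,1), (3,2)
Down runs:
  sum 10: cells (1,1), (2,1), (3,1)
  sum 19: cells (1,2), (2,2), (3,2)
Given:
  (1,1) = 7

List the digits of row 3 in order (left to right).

16 in 2 cells must be {7,9}.
(1,2) = 16 − 7 = 9 completes the 16 across.
Nothing is forced directly, so branch on (2,1), whose candidates are 1 or 2. If (2,1) = 1: then (2,2) would have to be in {5} for the 6 across but in {2,3,4,6,7,8} for the 19 down — contradiction. So (2,1) = 2.
(2,2) = 6 − 2 = 4 completes the 6 across.
(3,1) = 10 − 9 = 1 completes the 10 down.
(3,2) = 7 − 1 = 6 completes the 7 across.

1, 6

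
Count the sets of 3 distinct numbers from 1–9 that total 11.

5

3 distinct digits from 1–9 sum between 6 and 24.
Enumerating: {1,2,8}, {1,3,7}, {1,4,6}, {2,3,6}, {2,4,5}.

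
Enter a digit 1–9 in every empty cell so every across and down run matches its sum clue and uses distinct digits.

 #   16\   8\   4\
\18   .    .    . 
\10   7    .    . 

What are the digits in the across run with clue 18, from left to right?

16 in 2 cells must be {7,9}; 4 in 2 cells must be {1,3}.
R1C1 = 16 − 7 = 9 completes the 16 down.
Given what's placed, R2C3 must be 1 to fit the 10 across and 4 down.
R1C3 = 4 − 1 = 3 completes the 4 down.
R2C2 = 10 − 8 = 2 completes the 10 across.
R1C2 = 18 − 12 = 6 completes the 18 across.

9 6 3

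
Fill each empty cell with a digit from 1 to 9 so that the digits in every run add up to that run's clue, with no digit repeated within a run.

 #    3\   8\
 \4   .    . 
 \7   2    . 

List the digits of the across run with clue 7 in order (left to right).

2, 5

4 in 2 cells must be {1,3}; 3 in 2 cells must be {1,2}.
R1C1 = 3 − 2 = 1 completes the 3 down.
R1C2 = 4 − 1 = 3 completes the 4 across.
R2C2 = 7 − 2 = 5 completes the 7 across.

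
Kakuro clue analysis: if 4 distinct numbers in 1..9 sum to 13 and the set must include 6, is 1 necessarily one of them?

Yes

The only way to make 13 from 4 distinct digits under that restriction is {1,2,4,6}, which contains 1.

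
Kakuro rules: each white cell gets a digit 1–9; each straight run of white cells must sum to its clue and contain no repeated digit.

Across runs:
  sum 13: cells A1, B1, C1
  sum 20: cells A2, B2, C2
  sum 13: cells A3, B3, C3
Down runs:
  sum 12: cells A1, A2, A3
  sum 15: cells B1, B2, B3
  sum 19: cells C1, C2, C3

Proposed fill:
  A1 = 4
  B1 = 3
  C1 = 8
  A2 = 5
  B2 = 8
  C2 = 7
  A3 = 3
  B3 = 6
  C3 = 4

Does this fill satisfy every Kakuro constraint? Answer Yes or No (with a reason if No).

No — the across run A1–C1 sums to 15, not 13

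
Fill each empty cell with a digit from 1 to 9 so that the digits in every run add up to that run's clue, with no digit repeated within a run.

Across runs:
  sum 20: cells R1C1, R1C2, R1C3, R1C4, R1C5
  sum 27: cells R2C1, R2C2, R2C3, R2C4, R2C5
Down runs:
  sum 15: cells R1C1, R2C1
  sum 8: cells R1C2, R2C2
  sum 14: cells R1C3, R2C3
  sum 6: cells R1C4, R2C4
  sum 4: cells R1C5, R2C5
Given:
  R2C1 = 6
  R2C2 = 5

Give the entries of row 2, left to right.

4 in 2 cells must be {1,3}.
R1C1 = 15 − 6 = 9 completes the 15 down.
R1C2 = 8 − 5 = 3 completes the 8 down.
R1C3 = 5: the only remaining digit allowed by both the 20 across and the 14 down.
R1C5 = 1: the only remaining digit allowed by both the 20 across and the 4 down.
R2C3 = 14 − 5 = 9 completes the 14 down.
R2C4 = 4: the only remaining digit allowed by both the 27 across and the 6 down.
R2C5 = 27 − 24 = 3 completes the 27 across.

6, 5, 9, 4, 3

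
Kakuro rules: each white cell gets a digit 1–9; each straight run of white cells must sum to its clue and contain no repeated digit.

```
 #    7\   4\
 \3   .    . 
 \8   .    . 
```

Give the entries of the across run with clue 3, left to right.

3 in 2 cells must be {1,2}; 4 in 2 cells must be {1,3}.
The 3 across and the 4 down share only 1, so R1C2 = 1.
R2C2 = 4 − 1 = 3 completes the 4 down.
R1C1 = 3 − 1 = 2 completes the 3 across.
R2C1 = 8 − 3 = 5 completes the 8 across.

2 1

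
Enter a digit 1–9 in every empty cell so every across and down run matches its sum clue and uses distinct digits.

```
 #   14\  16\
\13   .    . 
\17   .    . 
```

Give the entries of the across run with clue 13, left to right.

6 7

17 in 2 cells must be {8,9}; 16 in 2 cells must be {7,9}.
The 17 across and the 16 down share only 9, so R2C2 = 9.
R1C2 = 16 − 9 = 7 completes the 16 down.
R2C1 = 17 − 9 = 8 completes the 17 across.
R1C1 = 13 − 7 = 6 completes the 13 across.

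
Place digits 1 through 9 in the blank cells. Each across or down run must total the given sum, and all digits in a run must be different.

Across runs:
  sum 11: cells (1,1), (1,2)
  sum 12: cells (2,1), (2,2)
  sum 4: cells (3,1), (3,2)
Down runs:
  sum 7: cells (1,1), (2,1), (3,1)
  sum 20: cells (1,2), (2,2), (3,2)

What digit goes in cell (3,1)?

1

4 in 2 cells must be {1,3}; 7 in 3 cells must be {1,2,4}.
The 12 across and the 7 down share only 4, so (2,1) = 4.
(2,2) = 12 − 4 = 8 completes the 12 across.
Given what's placed, (3,1) must be 1 to fit the 4 across and 7 down.
(3,2) = 4 − 1 = 3 completes the 4 across.
(1,1) = 7 − 5 = 2 completes the 7 down.
(1,2) = 11 − 2 = 9 completes the 11 across.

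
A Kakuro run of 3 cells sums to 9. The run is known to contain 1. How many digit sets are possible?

3 distinct digits from 1–9 sum between 6 and 24.
Keeping only sets containing 1.
Enumerating: {1,2,6}, {1,3,5}.

2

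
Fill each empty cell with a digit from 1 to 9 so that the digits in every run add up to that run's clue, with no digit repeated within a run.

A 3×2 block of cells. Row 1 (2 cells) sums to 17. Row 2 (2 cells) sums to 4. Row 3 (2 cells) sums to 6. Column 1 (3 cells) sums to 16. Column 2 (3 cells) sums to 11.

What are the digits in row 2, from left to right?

3 1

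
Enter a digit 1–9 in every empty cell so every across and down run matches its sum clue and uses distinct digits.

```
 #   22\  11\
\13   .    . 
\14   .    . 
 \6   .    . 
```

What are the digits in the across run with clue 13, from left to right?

9 4

The 6 across and the 22 down share only 5, so R3C1 = 5.
R3C2 = 6 − 5 = 1 completes the 6 across.
Nothing is forced directly, so branch on R1C1, whose candidates are 8 or 9. If R1C1 = 8: then R1C2 would have to be in {5} for the 13 across but in {2,3,4,6,7,8} for the 11 down — contradiction. So R1C1 = 9.
R1C2 = 13 − 9 = 4 completes the 13 across.
R2C1 = 22 − 14 = 8 completes the 22 down.
R2C2 = 14 − 8 = 6 completes the 14 across.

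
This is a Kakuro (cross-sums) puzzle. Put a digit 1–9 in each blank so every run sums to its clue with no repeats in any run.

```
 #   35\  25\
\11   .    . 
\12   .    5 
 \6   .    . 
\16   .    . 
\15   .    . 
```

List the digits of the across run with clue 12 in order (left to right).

16 in 2 cells must be {7,9}; 35 in 5 cells must be {5,6,7,8,9}.
R2C1 = 12 − 5 = 7 completes the 12 across.

7 5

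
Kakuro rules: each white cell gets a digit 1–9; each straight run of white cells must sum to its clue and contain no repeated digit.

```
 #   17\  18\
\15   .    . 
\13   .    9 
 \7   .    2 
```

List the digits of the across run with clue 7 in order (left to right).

R1C2 = 18 − 11 = 7 completes the 18 down.
R2C1 = 13 − 9 = 4 completes the 13 across.
R3C1 = 7 − 2 = 5 completes the 7 across.
R1C1 = 15 − 7 = 8 completes the 15 across.

5 2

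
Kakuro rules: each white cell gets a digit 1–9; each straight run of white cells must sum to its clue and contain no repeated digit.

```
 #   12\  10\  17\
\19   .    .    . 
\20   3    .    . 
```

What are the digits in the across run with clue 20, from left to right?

17 in 2 cells must be {8,9}.
R1C1 = 12 − 3 = 9 completes the 12 down.
Given what's placed, R1C3 must be 8 to fit the 19 across and 17 down.
R2C3 = 17 − 8 = 9 completes the 17 down.
R1C2 = 19 − 17 = 2 completes the 19 across.
R2C2 = 20 − 12 = 8 completes the 20 across.

3 8 9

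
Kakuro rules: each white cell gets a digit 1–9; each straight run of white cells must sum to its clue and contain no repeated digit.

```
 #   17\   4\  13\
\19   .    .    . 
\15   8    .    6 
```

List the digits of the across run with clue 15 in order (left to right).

8, 1, 6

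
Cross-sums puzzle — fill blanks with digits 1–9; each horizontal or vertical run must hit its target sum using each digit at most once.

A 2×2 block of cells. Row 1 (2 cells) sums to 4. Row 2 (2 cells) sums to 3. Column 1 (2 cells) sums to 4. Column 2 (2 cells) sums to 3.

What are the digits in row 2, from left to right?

1 2

4 in 2 cells must be {1,3}; 3 in 2 cells must be {1,2}.
The 4 across and the 3 down share only 1, so (1,2) = 1.
The 3 across and the 4 down share only 1, so (2,1) = 1.
(2,2) = 3 − 1 = 2 completes the 3 across.
(1,1) = 4 − 1 = 3 completes the 4 across.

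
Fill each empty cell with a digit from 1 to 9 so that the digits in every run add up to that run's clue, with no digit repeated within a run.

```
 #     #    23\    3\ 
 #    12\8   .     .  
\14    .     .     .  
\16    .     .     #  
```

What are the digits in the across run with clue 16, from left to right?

7 9

16 in 2 cells must be {7,9}; 23 in 3 cells must be {6,8,9}; 3 in 2 cells must be {1,2}.
The 8 across and the 23 down share only 6, so R1C2 = 6.
R1C3 = 8 − 6 = 2 completes the 8 across.
R2C3 = 3 − 2 = 1 completes the 3 down.
R3C2 = 9: the only remaining digit allowed by both the 16 across and the 23 down.
R2C2 = 23 − 15 = 8 completes the 23 down.
R3C1 = 16 − 9 = 7 completes the 16 across.
R2C1 = 14 − 9 = 5 completes the 14 across.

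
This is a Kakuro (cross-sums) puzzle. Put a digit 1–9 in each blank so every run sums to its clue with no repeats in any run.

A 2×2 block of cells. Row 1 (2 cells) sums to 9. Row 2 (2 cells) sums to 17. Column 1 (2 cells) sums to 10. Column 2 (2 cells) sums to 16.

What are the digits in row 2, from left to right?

17 in 2 cells must be {8,9}; 16 in 2 cells must be {7,9}.
The 9 across and the 16 down share only 7, so (1,2) = 7.
(2,2) = 16 − 7 = 9 completes the 16 down.
(1,1) = 9 − 7 = 2 completes the 9 across.
(2,1) = 17 − 9 = 8 completes the 17 across.

8, 9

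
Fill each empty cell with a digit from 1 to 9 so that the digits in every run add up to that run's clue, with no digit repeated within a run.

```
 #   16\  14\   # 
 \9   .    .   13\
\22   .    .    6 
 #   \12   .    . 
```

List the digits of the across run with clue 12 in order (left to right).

5, 7

16 in 2 cells must be {7,9}.
The 9 across and the 16 down share only 7, so R1C1 = 7.
R1C2 = 9 − 7 = 2 completes the 9 across.
R2C1 = 16 − 7 = 9 completes the 16 down.
R2C2 = 22 − 15 = 7 completes the 22 across.
R3C2 = 14 − 9 = 5 completes the 14 down.
R3C3 = 12 − 5 = 7 completes the 12 across.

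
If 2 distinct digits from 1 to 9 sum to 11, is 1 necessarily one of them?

Counterexample: {2,9} sums to 11 without using 1.

No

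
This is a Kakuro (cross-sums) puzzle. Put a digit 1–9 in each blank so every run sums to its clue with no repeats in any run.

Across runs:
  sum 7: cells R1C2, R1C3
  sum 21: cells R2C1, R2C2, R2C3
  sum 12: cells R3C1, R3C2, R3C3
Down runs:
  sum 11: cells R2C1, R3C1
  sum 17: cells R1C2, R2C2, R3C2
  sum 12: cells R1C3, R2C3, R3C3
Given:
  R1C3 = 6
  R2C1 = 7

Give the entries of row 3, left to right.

4 7 1

R1C2 = 7 − 6 = 1 completes the 7 across.
R2C2 = 9: the only remaining digit allowed by both the 21 across and the 17 down.
R2C3 = 21 − 16 = 5 completes the 21 across.
R3C1 = 11 − 7 = 4 completes the 11 down.
R3C2 = 17 − 10 = 7 completes the 17 down.
R3C3 = 12 − 11 = 1 completes the 12 across.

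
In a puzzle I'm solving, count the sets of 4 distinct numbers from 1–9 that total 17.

9

4 distinct digits from 1–9 sum between 10 and 30.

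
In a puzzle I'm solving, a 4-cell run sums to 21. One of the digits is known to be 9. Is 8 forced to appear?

Counterexample: {1,4,7,9} sums to 21 under that restriction without using 8.

No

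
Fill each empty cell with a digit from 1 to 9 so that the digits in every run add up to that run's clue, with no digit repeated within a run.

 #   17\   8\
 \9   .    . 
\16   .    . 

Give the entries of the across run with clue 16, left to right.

9, 7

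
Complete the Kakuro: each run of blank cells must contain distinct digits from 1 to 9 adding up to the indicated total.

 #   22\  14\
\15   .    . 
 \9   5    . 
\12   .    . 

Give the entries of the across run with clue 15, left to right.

R2C2 = 9 − 5 = 4 completes the 9 across.
Nothing is forced directly, so branch on R1C1, whose candidates are 8 or 9. If R1C1 = 9: then R1C2 would have to be in {6} for the 15 across but in {1,2,3,7,8,9} for the 14 down — contradiction. So R1C1 = 8.
R1C2 = 15 − 8 = 7 completes the 15 across.
R3C1 = 22 − 13 = 9 completes the 22 down.
R3C2 = 12 − 9 = 3 completes the 12 across.

8 7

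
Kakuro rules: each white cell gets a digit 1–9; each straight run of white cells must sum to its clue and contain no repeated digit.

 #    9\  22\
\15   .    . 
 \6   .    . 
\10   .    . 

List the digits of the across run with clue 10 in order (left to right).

The 15 across and the 9 down share only 6, so R1C1 = 6.
R1C2 = 15 − 6 = 9 completes the 15 across.
Given what's placed, R2C2 must be 5 to fit the 6 across and 22 down.
R3C2 = 22 − 14 = 8 completes the 22 down.
R2C1 = 6 − 5 = 1 completes the 6 across.
R3C1 = 10 − 8 = 2 completes the 10 across.

2, 8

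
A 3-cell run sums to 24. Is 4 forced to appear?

No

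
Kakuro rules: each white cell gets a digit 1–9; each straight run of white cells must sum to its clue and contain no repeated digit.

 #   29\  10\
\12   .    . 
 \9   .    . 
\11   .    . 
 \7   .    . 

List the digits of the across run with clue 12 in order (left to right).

9 3

29 in 4 cells must be {5,7,8,9}; 10 in 4 cells must be {1,2,3,4}.
Only 5 fits R4C1 under both its across sum 7 and down sum 29.
R4C2 = 7 − 5 = 2 completes the 7 across.
Nothing is forced directly, so branch on R2C1, whose candidates are 7 or 8. If R2C1 = 7: then R2C2 would have to be in {2} for the 9 across but in {1,3,4} for the 10 down — contradiction. So R2C1 = 8.
R2C2 = 9 − 8 = 1 completes the 9 across.
No cell is forced outright now. R1C1 can only be 7 or 9 (the digits allowed by both its 12 across and its 29 down). If R1C1 = 7: then R1C2 would have to be in {5} for the 12 across but in {3,4} for the 10 down — contradiction. So R1C1 = 9.
R1C2 = 12 − 9 = 3 completes the 12 across.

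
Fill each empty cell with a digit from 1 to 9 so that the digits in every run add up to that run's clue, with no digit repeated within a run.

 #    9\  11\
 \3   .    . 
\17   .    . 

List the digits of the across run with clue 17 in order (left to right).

3 in 2 cells must be {1,2}; 17 in 2 cells must be {8,9}.
The 3 across and the 11 down share only 2, so R1C2 = 2.
The 17 across and the 9 down share only 8, so R2C1 = 8.
R2C2 = 17 − 8 = 9 completes the 17 across.
R1C1 = 3 − 2 = 1 completes the 3 across.

8 9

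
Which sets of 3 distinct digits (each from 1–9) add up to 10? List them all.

{1,2,7}; {1,3,6}; {1,4,5}; {2,3,5}

3 distinct digits from 1–9 sum between 6 and 24.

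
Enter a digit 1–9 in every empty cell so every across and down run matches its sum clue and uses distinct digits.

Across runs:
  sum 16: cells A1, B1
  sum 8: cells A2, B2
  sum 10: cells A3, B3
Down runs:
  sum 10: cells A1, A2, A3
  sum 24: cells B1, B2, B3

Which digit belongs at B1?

16 in 2 cells must be {7,9}; 24 in 3 cells must be {7,8,9}.
The 16 across and the 10 down share only 7, so A1 = 7.
B1 = 16 − 7 = 9 completes the 16 across.
Given what's placed, B2 must be 7 to fit the 8 across and 24 down.
B3 = 24 − 16 = 8 completes the 24 down.
A2 = 8 − 7 = 1 completes the 8 across.
A3 = 10 − 8 = 2 completes the 10 across.

9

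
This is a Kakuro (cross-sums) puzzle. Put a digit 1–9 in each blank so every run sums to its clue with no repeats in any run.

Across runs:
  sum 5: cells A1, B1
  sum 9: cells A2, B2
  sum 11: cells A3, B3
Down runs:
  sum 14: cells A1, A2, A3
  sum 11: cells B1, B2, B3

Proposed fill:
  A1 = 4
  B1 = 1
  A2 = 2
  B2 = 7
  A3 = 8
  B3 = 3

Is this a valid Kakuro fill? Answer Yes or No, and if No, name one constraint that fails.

Across: 4+1=5; 2+7=9; 8+3=11. Down: 4+2+8=14; 1+7+3=11. No digit repeats within any run.

Yes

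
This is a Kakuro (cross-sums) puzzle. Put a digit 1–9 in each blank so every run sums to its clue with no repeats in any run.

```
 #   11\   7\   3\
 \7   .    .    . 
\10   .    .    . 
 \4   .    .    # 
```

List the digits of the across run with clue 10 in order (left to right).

7 in 3 cells must be {1,2,4}; 4 in 2 cells must be {1,3}; 3 in 2 cells must be {1,2}.
Only 1 fits R3C2 under both its across sum 4 and down sum 7.
R3C1 = 4 − 1 = 3 completes the 4 across.
Nothing is forced directly, so branch on R1C2, whose candidates are 2 or 4. If R1C2 = 2: that forces R1C1 = 1, after which R1C3 would have to be in {4} for the 7 across but in {1,2} for the 3 down — contradiction. So R1C2 = 4.
R2C2 = 7 − 5 = 2 completes the 7 down.
R2C3 = 1: the only remaining digit allowed by both the 10 across and the 3 down.
R1C3 = 3 − 1 = 2 completes the 3 down.
R2C1 = 10 − 3 = 7 completes the 10 across.

7 2 1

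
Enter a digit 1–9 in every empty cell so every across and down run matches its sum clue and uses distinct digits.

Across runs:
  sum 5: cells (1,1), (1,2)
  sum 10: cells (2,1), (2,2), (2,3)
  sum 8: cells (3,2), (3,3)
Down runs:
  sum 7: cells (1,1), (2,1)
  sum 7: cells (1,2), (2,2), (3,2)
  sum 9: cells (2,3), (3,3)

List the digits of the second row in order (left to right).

7 in 3 cells must be {1,2,4}.
Nothing is forced directly, so branch on (3,2), whose candidates are 1 or 2. If (3,2) = 1: that forces (3,3) = 7, (2,3) = 2, after which (2,2) would have to be in {1,3,5,7} for the 10 across but in {2,4} for the 7 down — contradiction. So (3,2) = 2.
(3,3) = 8 − 2 = 6 completes the 8 across.
(2,3) = 9 − 6 = 3 completes the 9 down.
(2,2) = 1: the only remaining digit allowed by both the 10 across and the 7 down.
(1,2) = 7 − 3 = 4 completes the 7 down.
(2,1) = 10 − 4 = 6 completes the 10 across.
(1,1) = 5 − 4 = 1 completes the 5 across.

6 1 3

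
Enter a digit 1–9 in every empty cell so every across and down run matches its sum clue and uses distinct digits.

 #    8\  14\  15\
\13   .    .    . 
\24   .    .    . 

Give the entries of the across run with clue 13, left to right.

24 in 3 cells must be {7,8,9}.
The 24 across and the 8 down share only 7, so R2C1 = 7.
R1C1 = 8 − 7 = 1 completes the 8 down.
Nothing is forced directly, so branch on R2C2, whose candidates are 8 or 9. If R2C2 = 8: then R1C2 would have to be in {3,4,5,7,8,9} for the 13 across but in {6} for the 14 down — contradiction. So R2C2 = 9.
R1C2 = 14 − 9 = 5 completes the 14 down.
R1C3 = 13 − 6 = 7 completes the 13 across.
R2C3 = 24 − 16 = 8 completes the 24 across.

1, 5, 7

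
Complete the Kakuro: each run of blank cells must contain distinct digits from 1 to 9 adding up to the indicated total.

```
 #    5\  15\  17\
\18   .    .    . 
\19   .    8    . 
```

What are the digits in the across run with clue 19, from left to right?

17 in 2 cells must be {8,9}.
R1C2 = 15 − 8 = 7 completes the 15 down.
R2C3 = 9: the only remaining digit allowed by both the 19 across and the 17 down.
R1C3 = 17 − 9 = 8 completes the 17 down.
R2C1 = 19 − 17 = 2 completes the 19 across.
R1C1 = 18 − 15 = 3 completes the 18 across.

2 8 9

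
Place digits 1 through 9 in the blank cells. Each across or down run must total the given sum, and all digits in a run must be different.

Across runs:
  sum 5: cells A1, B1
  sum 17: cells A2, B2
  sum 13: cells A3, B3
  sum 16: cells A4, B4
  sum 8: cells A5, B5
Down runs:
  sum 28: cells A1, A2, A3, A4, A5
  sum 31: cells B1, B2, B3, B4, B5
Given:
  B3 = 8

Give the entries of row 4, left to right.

17 in 2 cells must be {8,9}; 16 in 2 cells must be {7,9}.
Given what's placed, B2 must be 9 to fit the 17 across and 31 down.
A3 = 13 − 8 = 5 completes the 13 across.
B4 = 7: the only remaining digit allowed by both the 16 across and the 31 down.
A2 = 17 − 9 = 8 completes the 17 across.
A4 = 16 − 7 = 9 completes the 16 across.

9 7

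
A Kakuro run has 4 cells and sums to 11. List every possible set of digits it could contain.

4 distinct digits from 1–9 sum between 10 and 30.
Only one set works: {1,2,3,5}.

{1,2,3,5}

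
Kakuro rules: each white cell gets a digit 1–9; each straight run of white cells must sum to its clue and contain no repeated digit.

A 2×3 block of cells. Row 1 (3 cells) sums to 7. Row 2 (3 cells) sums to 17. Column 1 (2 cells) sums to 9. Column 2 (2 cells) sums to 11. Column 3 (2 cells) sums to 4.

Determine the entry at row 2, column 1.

5

7 in 3 cells must be {1,2,4}; 4 in 2 cells must be {1,3}.
The 7 across and the 4 down share only 1, so (1,3) = 1.
(2,3) = 4 − 1 = 3 completes the 4 down.
Nothing is forced directly, so branch on (1,1), whose candidates are 2 or 4. If (1,1) = 2: that forces (1,2) = 4, after which (2,1) would have to be in {5,6,8,9} for the 17 across but in {7} for the 9 down — contradiction. So (1,1) = 4.
(1,2) = 7 − 5 = 2 completes the 7 across.
(2,1) = 9 − 4 = 5 completes the 9 down.
(2,2) = 17 − 8 = 9 completes the 17 across.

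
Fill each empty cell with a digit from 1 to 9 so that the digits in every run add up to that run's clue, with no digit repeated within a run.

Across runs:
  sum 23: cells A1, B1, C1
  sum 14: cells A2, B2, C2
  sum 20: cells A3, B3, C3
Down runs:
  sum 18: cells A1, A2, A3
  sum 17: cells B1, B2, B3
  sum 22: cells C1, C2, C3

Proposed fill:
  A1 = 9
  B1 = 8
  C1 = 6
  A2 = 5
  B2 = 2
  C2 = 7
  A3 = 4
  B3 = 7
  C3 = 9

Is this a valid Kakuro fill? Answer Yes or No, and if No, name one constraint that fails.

Across: 9+8+6=23; 5+2+7=14; 4+7+9=20. Down: 9+5+4=18; 8+2+7=17; 6+7+9=22. No digit repeats within any run.

Yes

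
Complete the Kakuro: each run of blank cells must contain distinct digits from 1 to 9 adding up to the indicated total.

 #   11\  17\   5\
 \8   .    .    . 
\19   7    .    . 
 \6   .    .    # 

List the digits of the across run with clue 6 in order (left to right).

R3C1 = 1: the only remaining digit allowed by both the 6 across and the 11 down.
R3C2 = 6 − 1 = 5 completes the 6 across.
R1C1 = 11 − 8 = 3 completes the 11 down.
R1C2 = 4: the only remaining digit allowed by both the 8 across and the 17 down.
R1C3 = 8 − 7 = 1 completes the 8 across.
R2C2 = 17 − 9 = 8 completes the 17 down.
R2C3 = 19 − 15 = 4 completes the 19 across.

1 5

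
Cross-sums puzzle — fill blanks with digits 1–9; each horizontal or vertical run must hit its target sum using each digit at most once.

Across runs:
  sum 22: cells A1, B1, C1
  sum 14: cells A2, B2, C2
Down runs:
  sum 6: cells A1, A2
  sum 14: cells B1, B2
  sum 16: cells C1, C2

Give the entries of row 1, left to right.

16 in 2 cells must be {7,9}.
The 22 across and the 6 down share only 5, so A1 = 5.
Given what's placed, C1 must be 9 to fit the 22 across and 16 down.
A2 = 6 − 5 = 1 completes the 6 down.
C2 = 16 − 9 = 7 completes the 16 down.
B1 = 22 − 14 = 8 completes the 22 across.
B2 = 14 − 8 = 6 completes the 14 across.

5 8 9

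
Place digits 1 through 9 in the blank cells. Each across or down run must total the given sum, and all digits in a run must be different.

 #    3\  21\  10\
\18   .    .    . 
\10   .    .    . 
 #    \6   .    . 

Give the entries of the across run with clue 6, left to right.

3 in 2 cells must be {1,2}.
Nothing is forced directly, so branch on R1C1, whose candidates are 1 or 2. If R1C1 = 1: then R1C3 would have to be in {8,9} for the 18 across but in {1,2,3,4,5,6,7} for the 10 down — contradiction. So R1C1 = 2.
Given what's placed, R1C3 must be 7 to fit the 18 across and 10 down.
R2C1 = 3 − 2 = 1 completes the 3 down.
R2C3 = 2: the only remaining digit allowed by both the 10 across and the 10 down.
R3C3 = 10 − 9 = 1 completes the 10 down.
R1C2 = 18 − 9 = 9 completes the 18 across.
R2C2 = 10 − 3 = 7 completes the 10 across.
R3C2 = 6 − 1 = 5 completes the 6 across.

5, 1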